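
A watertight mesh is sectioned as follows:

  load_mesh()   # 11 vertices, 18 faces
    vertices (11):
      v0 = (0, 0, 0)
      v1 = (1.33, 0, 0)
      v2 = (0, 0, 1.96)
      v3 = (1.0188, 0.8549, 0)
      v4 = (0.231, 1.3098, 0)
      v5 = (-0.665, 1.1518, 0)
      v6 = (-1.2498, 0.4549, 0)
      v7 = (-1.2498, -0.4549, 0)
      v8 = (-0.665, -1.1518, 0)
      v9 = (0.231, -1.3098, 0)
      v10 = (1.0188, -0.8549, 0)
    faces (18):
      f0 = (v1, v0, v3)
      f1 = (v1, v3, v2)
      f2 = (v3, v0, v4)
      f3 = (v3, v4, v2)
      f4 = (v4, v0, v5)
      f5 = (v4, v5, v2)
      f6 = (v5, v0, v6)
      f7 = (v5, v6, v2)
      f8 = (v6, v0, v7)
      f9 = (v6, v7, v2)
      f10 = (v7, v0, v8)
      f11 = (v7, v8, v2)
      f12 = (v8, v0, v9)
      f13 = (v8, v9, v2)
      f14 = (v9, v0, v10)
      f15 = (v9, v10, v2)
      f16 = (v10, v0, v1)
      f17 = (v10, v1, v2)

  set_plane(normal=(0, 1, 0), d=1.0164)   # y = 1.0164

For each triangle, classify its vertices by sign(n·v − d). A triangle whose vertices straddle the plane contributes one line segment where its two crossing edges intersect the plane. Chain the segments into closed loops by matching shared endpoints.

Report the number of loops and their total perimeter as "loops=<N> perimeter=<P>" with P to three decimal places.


loops=1 perimeter=3.323

Straddling triangles (6 of 18):
  (v3,v0,v4) [--+] → (0.179255, 1.0164, 0)–(0.739113, 1.0164, 0)  len=0.5599
  (v3,v4,v2) [-+-] → (0.739113, 1.0164, 0)–(0.179255, 1.0164, 0.439047)  len=0.7115
  (v4,v0,v5) [+-+] → (0.179255, 1.0164, 0)–(-0.586826, 1.0164, 0)  len=0.7661
  (v4,v5,v2) [++-] → (-0.586826, 1.0164, 0.230408)–(0.179255, 1.0164, 0.439047)  len=0.7940
  (v5,v0,v6) [+--] → (-0.586826, 1.0164, 0)–(-0.77862, 1.0164, 0)  len=0.1918
  (v5,v6,v2) [+--] → (-0.77862, 1.0164, 0)–(-0.586826, 1.0164, 0.230408)  len=0.2998

Chained into 1 loop(s):
  loop 1: 6 segments, perimeter = 3.3230
Total perimeter = 3.323


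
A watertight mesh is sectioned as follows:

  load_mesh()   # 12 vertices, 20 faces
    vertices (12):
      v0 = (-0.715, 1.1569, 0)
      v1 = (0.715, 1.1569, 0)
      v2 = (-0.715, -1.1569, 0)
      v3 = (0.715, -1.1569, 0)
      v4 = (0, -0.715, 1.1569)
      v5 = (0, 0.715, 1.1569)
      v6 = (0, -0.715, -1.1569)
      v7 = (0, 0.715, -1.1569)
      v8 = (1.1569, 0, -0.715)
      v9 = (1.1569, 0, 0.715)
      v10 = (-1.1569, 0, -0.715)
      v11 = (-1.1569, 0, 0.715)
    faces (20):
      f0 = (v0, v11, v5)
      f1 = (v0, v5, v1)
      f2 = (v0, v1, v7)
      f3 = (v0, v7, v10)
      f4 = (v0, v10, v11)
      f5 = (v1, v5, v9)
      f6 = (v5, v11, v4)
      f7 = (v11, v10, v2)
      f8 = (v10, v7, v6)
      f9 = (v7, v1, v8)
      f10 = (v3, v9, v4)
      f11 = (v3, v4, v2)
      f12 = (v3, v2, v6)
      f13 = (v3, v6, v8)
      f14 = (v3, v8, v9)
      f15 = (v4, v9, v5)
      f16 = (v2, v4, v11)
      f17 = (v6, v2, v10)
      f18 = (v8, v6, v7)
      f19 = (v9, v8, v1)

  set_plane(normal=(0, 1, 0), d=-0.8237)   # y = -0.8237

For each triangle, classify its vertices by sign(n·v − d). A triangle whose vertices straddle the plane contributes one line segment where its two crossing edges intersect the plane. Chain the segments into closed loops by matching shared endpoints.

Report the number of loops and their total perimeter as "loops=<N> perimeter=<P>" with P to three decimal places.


loops=1 perimeter=5.297

Straddling triangles (8 of 20):
  (v11,v10,v2) [++-] → (-0.842272, -0.8237, -0.205928)–(-0.842272, -0.8237, 0.205928)  len=0.4119
  (v3,v9,v4) [-++] → (0.842272, -0.8237, 0.205928)–(0.175878, -0.8237, 0.872322)  len=0.9424
  (v3,v4,v2) [-+-] → (0.175878, -0.8237, 0.872322)–(-0.175878, -0.8237, 0.872322)  len=0.3518
  (v3,v2,v6) [--+] → (-0.175878, -0.8237, -0.872322)–(0.175878, -0.8237, -0.872322)  len=0.3518
  (v3,v6,v8) [-++] → (0.175878, -0.8237, -0.872322)–(0.842272, -0.8237, -0.205928)  len=0.9424
  (v3,v8,v9) [-++] → (0.842272, -0.8237, -0.205928)–(0.842272, -0.8237, 0.205928)  len=0.4119
  (v2,v4,v11) [-++] → (-0.175878, -0.8237, 0.872322)–(-0.842272, -0.8237, 0.205928)  len=0.9424
  (v6,v2,v10) [+-+] → (-0.175878, -0.8237, -0.872322)–(-0.842272, -0.8237, -0.205928)  len=0.9424

Chained into 1 loop(s):
  loop 1: 8 segments, perimeter = 5.2969
Total perimeter = 5.297


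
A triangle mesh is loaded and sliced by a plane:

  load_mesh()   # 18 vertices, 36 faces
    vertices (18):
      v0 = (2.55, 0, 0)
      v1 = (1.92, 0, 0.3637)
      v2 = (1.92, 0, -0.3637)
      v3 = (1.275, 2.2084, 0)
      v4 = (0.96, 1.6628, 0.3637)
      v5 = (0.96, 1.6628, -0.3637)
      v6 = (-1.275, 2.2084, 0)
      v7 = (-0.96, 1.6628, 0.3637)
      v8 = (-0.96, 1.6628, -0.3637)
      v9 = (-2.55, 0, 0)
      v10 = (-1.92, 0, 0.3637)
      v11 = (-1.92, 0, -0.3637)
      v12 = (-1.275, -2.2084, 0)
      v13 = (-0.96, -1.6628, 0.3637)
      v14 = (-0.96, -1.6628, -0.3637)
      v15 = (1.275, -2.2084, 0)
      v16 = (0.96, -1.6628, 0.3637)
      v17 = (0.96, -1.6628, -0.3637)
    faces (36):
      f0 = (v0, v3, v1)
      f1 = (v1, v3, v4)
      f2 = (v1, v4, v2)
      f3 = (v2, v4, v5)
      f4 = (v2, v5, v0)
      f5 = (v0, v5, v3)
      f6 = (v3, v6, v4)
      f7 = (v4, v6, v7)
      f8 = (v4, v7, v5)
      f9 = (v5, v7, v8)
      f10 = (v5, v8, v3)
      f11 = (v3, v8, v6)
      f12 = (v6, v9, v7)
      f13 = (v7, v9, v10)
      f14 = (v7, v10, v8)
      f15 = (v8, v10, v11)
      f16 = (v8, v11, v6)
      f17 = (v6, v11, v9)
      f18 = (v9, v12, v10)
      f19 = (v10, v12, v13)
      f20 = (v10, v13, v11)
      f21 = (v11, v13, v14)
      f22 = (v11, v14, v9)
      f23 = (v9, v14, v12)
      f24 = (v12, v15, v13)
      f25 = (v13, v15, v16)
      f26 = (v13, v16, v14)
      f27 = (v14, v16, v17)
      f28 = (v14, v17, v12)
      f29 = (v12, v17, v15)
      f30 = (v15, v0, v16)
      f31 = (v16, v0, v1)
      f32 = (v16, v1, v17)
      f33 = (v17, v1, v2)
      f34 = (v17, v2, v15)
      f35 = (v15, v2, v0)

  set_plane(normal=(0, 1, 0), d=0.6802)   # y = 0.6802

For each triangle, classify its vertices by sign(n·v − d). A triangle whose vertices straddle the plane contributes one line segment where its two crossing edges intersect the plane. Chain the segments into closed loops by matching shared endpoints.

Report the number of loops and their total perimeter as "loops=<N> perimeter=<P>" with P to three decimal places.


Straddling triangles (12 of 36):
  (v0,v3,v1) [-+-] → (2.15729, 0.6802, 0)–(1.72134, 0.6802, 0.251678)  len=0.5034
  (v1,v3,v4) [-++] → (1.72134, 0.6802, 0.251678)–(1.52729, 0.6802, 0.3637)  len=0.2241
  (v1,v4,v2) [-+-] → (1.52729, 0.6802, 0.3637)–(1.52729, 0.6802, -0.0661432)  len=0.4298
  (v2,v4,v5) [-++] → (1.52729, 0.6802, -0.0661432)–(1.52729, 0.6802, -0.3637)  len=0.2976
  (v2,v5,v0) [-+-] → (1.52729, 0.6802, -0.3637)–(1.89958, 0.6802, -0.148778)  len=0.4299
  (v0,v5,v3) [-++] → (1.89958, 0.6802, -0.148778)–(2.15729, 0.6802, 0)  len=0.2976
  (v6,v9,v7) [+-+] → (-2.15729, 0.6802, 0)–(-1.89958, 0.6802, 0.148778)  len=0.2976
  (v7,v9,v10) [+--] → (-1.89958, 0.6802, 0.148778)–(-1.52729, 0.6802, 0.3637)  len=0.4299
  (v7,v10,v8) [+-+] → (-1.52729, 0.6802, 0.3637)–(-1.52729, 0.6802, 0.0661432)  len=0.2976
  (v8,v10,v11) [+--] → (-1.52729, 0.6802, 0.0661432)–(-1.52729, 0.6802, -0.3637)  len=0.4298
  (v8,v11,v6) [+-+] → (-1.52729, 0.6802, -0.3637)–(-1.72134, 0.6802, -0.251678)  len=0.2241
  (v6,v11,v9) [+--] → (-1.72134, 0.6802, -0.251678)–(-2.15729, 0.6802, 0)  len=0.5034

Chained into 2 loop(s):
  loop 1: 6 segments, perimeter = 2.1823
  loop 2: 6 segments, perimeter = 2.1823
Total perimeter = 4.365

loops=2 perimeter=4.365


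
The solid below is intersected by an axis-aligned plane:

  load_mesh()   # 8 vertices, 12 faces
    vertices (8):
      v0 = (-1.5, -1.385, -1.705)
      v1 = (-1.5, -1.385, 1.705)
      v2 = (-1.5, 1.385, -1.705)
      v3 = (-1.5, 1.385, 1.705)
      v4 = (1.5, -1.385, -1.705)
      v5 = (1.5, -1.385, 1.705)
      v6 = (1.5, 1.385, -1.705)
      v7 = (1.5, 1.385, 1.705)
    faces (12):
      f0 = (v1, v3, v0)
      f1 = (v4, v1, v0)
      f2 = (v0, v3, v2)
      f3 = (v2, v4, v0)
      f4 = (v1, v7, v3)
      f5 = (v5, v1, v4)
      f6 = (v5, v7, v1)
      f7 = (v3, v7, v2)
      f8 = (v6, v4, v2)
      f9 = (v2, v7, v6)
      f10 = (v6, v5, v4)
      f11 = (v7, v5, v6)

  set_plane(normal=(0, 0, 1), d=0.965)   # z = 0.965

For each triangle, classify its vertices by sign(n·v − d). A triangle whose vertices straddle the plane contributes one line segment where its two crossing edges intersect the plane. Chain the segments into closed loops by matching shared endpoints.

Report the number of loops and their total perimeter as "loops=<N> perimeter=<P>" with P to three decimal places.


loops=1 perimeter=11.540

Straddling triangles (8 of 12):
  (v1,v3,v0) [++-] → (-1.5, 0.783886, 0.965)–(-1.5, -1.385, 0.965)  len=2.1689
  (v4,v1,v0) [-+-] → (-0.848974, -1.385, 0.965)–(-1.5, -1.385, 0.965)  len=0.6510
  (v0,v3,v2) [-+-] → (-1.5, 0.783886, 0.965)–(-1.5, 1.385, 0.965)  len=0.6011
  (v5,v1,v4) [++-] → (-0.848974, -1.385, 0.965)–(1.5, -1.385, 0.965)  len=2.3490
  (v3,v7,v2) [++-] → (0.848974, 1.385, 0.965)–(-1.5, 1.385, 0.965)  len=2.3490
  (v2,v7,v6) [-+-] → (0.848974, 1.385, 0.965)–(1.5, 1.385, 0.965)  len=0.6510
  (v6,v5,v4) [-+-] → (1.5, -0.783886, 0.965)–(1.5, -1.385, 0.965)  len=0.6011
  (v7,v5,v6) [++-] → (1.5, -0.783886, 0.965)–(1.5, 1.385, 0.965)  len=2.1689

Chained into 1 loop(s):
  loop 1: 8 segments, perimeter = 11.5400
Total perimeter = 11.540


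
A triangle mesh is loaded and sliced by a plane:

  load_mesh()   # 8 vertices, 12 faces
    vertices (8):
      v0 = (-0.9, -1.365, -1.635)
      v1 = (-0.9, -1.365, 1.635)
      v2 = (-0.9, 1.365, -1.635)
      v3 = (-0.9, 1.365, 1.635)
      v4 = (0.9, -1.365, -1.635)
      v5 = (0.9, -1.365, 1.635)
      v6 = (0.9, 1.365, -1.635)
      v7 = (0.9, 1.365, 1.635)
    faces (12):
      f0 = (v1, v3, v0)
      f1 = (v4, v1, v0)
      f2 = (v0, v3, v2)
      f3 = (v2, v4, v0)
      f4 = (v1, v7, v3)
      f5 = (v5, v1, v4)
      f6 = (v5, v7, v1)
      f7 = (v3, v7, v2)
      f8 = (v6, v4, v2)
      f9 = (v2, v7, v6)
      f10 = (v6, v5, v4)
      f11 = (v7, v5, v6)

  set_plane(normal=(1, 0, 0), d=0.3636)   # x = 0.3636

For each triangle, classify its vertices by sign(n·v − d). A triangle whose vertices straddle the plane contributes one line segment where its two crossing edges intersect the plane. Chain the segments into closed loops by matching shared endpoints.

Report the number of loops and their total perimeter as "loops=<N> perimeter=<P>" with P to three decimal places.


loops=1 perimeter=12.000

Straddling triangles (8 of 12):
  (v4,v1,v0) [+--] → (0.3636, -1.365, -0.66054)–(0.3636, -1.365, -1.635)  len=0.9745
  (v2,v4,v0) [-+-] → (0.3636, -0.55146, -1.635)–(0.3636, -1.365, -1.635)  len=0.8135
  (v1,v7,v3) [-+-] → (0.3636, 0.55146, 1.635)–(0.3636, 1.365, 1.635)  len=0.8135
  (v5,v1,v4) [+-+] → (0.3636, -1.365, 1.635)–(0.3636, -1.365, -0.66054)  len=2.2955
  (v5,v7,v1) [++-] → (0.3636, 0.55146, 1.635)–(0.3636, -1.365, 1.635)  len=1.9165
  (v3,v7,v2) [-+-] → (0.3636, 1.365, 1.635)–(0.3636, 1.365, 0.66054)  len=0.9745
  (v6,v4,v2) [++-] → (0.3636, -0.55146, -1.635)–(0.3636, 1.365, -1.635)  len=1.9165
  (v2,v7,v6) [-++] → (0.3636, 1.365, 0.66054)–(0.3636, 1.365, -1.635)  len=2.2955

Chained into 1 loop(s):
  loop 1: 8 segments, perimeter = 12.0000
Total perimeter = 12.000


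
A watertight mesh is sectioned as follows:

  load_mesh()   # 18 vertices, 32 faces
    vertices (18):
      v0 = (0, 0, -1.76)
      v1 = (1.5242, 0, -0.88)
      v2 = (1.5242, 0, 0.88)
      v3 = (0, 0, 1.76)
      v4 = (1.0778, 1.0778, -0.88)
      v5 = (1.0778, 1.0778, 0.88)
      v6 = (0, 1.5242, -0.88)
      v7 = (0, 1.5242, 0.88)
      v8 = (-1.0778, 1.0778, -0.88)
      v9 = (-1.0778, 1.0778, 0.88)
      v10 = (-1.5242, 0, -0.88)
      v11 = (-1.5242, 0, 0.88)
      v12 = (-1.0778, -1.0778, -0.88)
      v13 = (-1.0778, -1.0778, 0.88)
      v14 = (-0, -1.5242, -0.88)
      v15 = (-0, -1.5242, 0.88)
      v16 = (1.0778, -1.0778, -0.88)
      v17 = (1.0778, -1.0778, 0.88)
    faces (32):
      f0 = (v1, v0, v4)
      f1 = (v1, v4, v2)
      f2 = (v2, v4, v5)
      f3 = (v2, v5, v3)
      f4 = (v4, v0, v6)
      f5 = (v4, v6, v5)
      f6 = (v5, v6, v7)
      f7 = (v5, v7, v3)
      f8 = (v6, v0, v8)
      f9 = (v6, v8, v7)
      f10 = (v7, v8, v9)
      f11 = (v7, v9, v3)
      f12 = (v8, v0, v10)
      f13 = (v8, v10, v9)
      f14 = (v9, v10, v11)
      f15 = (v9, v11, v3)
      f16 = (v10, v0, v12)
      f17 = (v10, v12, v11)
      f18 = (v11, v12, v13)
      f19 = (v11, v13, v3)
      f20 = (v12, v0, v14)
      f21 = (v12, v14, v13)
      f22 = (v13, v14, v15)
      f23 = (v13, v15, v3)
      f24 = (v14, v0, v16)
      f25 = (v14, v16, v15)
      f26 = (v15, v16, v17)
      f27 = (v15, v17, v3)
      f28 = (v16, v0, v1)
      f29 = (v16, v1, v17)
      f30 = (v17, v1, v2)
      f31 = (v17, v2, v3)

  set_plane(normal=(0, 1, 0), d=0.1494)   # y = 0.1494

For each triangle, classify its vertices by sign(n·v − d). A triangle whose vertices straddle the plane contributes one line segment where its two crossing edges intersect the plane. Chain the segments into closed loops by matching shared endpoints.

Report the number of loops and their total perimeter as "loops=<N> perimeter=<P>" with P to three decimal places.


loops=1 perimeter=10.199

Straddling triangles (12 of 32):
  (v1,v0,v4) [--+] → (0.1494, 0.1494, -1.63802)–(1.46232, 0.1494, -0.88)  len=1.5160
  (v1,v4,v2) [-+-] → (1.46232, 0.1494, -0.88)–(1.46232, 0.1494, 0.636036)  len=1.5160
  (v2,v4,v5) [-++] → (1.46232, 0.1494, 0.636036)–(1.46232, 0.1494, 0.88)  len=0.2440
  (v2,v5,v3) [-+-] → (1.46232, 0.1494, 0.88)–(0.1494, 0.1494, 1.63802)  len=1.5160
  (v4,v0,v6) [+-+] → (0.1494, 0.1494, -1.63802)–(0, 0.1494, -1.67374)  len=0.1536
  (v5,v7,v3) [++-] → (0, 0.1494, 1.67374)–(0.1494, 0.1494, 1.63802)  len=0.1536
  (v6,v0,v8) [+-+] → (0, 0.1494, -1.67374)–(-0.1494, 0.1494, -1.63802)  len=0.1536
  (v7,v9,v3) [++-] → (-0.1494, 0.1494, 1.63802)–(0, 0.1494, 1.67374)  len=0.1536
  (v8,v0,v10) [+--] → (-0.1494, 0.1494, -1.63802)–(-1.46232, 0.1494, -0.88)  len=1.5160
  (v8,v10,v9) [+-+] → (-1.46232, 0.1494, -0.88)–(-1.46232, 0.1494, -0.636036)  len=0.2440
  (v9,v10,v11) [+--] → (-1.46232, 0.1494, -0.636036)–(-1.46232, 0.1494, 0.88)  len=1.5160
  (v9,v11,v3) [+--] → (-1.46232, 0.1494, 0.88)–(-0.1494, 0.1494, 1.63802)  len=1.5160

Chained into 1 loop(s):
  loop 1: 12 segments, perimeter = 10.1986
Total perimeter = 10.199


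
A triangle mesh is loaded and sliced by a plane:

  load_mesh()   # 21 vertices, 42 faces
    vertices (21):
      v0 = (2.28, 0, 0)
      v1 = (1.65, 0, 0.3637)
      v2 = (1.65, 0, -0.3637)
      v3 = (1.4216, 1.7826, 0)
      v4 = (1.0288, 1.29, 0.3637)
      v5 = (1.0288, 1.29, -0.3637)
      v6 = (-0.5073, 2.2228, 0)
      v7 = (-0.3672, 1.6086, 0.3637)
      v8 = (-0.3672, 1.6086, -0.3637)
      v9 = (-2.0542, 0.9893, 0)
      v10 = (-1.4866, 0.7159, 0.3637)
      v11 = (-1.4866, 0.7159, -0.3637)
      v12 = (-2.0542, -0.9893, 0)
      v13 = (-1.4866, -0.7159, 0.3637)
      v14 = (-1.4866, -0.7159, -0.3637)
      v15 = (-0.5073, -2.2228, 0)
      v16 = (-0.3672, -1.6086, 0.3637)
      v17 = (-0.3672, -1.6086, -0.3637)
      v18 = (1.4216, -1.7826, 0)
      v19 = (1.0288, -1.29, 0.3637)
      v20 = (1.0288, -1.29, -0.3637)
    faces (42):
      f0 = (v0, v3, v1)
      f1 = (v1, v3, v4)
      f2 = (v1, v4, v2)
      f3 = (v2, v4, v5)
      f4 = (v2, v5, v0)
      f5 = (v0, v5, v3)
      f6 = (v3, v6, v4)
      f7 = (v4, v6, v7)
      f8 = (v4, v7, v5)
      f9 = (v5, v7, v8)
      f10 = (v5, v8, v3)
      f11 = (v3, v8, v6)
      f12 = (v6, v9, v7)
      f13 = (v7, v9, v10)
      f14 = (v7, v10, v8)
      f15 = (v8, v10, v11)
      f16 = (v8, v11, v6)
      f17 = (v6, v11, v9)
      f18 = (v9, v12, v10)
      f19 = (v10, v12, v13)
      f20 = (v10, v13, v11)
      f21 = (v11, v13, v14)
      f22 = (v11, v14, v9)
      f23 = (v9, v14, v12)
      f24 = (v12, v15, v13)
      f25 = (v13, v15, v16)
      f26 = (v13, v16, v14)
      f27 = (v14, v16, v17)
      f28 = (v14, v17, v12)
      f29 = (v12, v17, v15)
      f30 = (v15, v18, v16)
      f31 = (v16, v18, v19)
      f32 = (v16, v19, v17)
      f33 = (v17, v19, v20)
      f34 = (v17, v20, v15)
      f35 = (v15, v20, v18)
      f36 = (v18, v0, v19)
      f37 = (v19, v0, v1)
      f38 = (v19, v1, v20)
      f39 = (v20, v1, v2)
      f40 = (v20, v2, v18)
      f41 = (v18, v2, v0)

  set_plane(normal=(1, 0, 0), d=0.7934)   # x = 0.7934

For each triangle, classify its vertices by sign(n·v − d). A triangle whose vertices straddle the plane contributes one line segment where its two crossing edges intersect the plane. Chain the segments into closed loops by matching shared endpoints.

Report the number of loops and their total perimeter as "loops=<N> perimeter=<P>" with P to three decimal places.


loops=2 perimeter=4.201

Straddling triangles (12 of 42):
  (v3,v6,v4) [+-+] → (0.7934, 1.92596, 0)–(0.7934, 1.43295, 0.307965)  len=0.5813
  (v4,v6,v7) [+--] → (0.7934, 1.43295, 0.307965)–(0.7934, 1.34372, 0.3637)  len=0.1052
  (v4,v7,v5) [+-+] → (0.7934, 1.34372, 0.3637)–(0.7934, 1.34372, -0.241042)  len=0.6047
  (v5,v7,v8) [+--] → (0.7934, 1.34372, -0.241042)–(0.7934, 1.34372, -0.3637)  len=0.1227
  (v5,v8,v3) [+-+] → (0.7934, 1.34372, -0.3637)–(0.7934, 1.72149, -0.127726)  len=0.4454
  (v3,v8,v6) [+--] → (0.7934, 1.72149, -0.127726)–(0.7934, 1.92596, 0)  len=0.2411
  (v15,v18,v16) [-+-] → (0.7934, -1.92596, 0)–(0.7934, -1.72149, 0.127726)  len=0.2411
  (v16,v18,v19) [-++] → (0.7934, -1.72149, 0.127726)–(0.7934, -1.34372, 0.3637)  len=0.4454
  (v16,v19,v17) [-+-] → (0.7934, -1.34372, 0.3637)–(0.7934, -1.34372, 0.241042)  len=0.1227
  (v17,v19,v20) [-++] → (0.7934, -1.34372, 0.241042)–(0.7934, -1.34372, -0.3637)  len=0.6047
  (v17,v20,v15) [-+-] → (0.7934, -1.34372, -0.3637)–(0.7934, -1.43295, -0.307965)  len=0.1052
  (v15,v20,v18) [-++] → (0.7934, -1.43295, -0.307965)–(0.7934, -1.92596, 0)  len=0.5813

Chained into 2 loop(s):
  loop 1: 6 segments, perimeter = 2.1004
  loop 2: 6 segments, perimeter = 2.1004
Total perimeter = 4.201


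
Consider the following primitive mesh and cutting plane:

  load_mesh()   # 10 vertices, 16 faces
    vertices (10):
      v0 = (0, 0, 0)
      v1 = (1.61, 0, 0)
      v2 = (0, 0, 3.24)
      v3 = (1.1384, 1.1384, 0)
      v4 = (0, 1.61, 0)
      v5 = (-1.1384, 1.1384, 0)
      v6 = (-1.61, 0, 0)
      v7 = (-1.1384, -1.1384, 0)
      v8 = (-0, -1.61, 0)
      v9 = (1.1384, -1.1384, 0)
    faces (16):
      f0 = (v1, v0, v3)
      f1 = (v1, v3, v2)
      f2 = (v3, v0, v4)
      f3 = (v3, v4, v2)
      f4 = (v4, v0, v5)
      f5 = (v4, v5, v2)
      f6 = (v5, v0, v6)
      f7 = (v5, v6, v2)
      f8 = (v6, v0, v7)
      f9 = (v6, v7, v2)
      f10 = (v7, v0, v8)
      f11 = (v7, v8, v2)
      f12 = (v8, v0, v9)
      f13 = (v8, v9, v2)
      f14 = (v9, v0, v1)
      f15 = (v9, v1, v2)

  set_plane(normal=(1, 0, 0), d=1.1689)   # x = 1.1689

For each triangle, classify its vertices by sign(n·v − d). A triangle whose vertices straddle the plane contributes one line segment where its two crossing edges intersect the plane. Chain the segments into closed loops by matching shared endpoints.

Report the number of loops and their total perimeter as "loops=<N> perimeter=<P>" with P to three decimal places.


loops=1 perimeter=4.902

Straddling triangles (4 of 16):
  (v1,v0,v3) [+--] → (1.1689, 0, 0)–(1.1689, 1.06478, 0)  len=1.0648
  (v1,v3,v2) [+--] → (1.1689, 1.06478, 0)–(1.1689, 0, 0.88768)  len=1.3863
  (v9,v0,v1) [--+] → (1.1689, 0, 0)–(1.1689, -1.06478, 0)  len=1.0648
  (v9,v1,v2) [-+-] → (1.1689, -1.06478, 0)–(1.1689, 0, 0.88768)  len=1.3863

Chained into 1 loop(s):
  loop 1: 4 segments, perimeter = 4.9021
Total perimeter = 4.902


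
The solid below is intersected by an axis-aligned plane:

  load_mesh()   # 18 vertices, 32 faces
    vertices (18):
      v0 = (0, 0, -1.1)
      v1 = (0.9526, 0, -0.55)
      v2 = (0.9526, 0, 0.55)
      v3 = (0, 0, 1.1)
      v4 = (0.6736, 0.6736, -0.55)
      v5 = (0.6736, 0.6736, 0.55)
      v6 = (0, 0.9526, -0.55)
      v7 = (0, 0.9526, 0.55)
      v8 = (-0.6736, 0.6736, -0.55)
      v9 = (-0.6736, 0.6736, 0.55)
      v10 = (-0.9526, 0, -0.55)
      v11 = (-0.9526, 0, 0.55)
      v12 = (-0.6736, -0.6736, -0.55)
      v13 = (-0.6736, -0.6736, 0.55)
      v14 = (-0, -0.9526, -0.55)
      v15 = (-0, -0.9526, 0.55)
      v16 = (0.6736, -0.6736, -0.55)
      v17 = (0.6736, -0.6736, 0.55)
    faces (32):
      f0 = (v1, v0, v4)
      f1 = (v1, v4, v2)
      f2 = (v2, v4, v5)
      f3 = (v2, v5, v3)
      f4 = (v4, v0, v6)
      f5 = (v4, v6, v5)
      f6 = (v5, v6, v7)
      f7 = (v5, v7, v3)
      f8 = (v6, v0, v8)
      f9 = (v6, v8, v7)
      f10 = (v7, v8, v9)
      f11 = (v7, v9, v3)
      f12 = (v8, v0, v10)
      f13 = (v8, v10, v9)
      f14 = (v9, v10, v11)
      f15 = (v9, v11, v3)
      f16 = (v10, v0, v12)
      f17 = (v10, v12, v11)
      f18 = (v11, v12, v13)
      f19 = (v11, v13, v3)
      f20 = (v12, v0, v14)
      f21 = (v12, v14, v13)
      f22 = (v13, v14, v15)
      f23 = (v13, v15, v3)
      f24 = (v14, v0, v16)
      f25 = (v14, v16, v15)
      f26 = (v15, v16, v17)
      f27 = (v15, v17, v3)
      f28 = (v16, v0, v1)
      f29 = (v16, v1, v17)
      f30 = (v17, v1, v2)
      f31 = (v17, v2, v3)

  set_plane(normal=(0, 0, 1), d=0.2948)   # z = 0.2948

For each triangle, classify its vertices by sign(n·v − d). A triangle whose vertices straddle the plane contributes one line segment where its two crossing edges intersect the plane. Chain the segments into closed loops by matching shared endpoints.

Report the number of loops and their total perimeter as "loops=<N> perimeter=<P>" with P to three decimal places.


Straddling triangles (16 of 32):
  (v1,v4,v2) [--+] → (0.887872, 0.156275, 0.2948)–(0.9526, 0, 0.2948)  len=0.1691
  (v2,v4,v5) [+-+] → (0.887872, 0.156275, 0.2948)–(0.6736, 0.6736, 0.2948)  len=0.5599
  (v4,v6,v5) [--+] → (0.517325, 0.738328, 0.2948)–(0.6736, 0.6736, 0.2948)  len=0.1691
  (v5,v6,v7) [+-+] → (0.517325, 0.738328, 0.2948)–(0, 0.9526, 0.2948)  len=0.5599
  (v6,v8,v7) [--+] → (-0.156275, 0.887872, 0.2948)–(0, 0.9526, 0.2948)  len=0.1691
  (v7,v8,v9) [+-+] → (-0.156275, 0.887872, 0.2948)–(-0.6736, 0.6736, 0.2948)  len=0.5599
  (v8,v10,v9) [--+] → (-0.738328, 0.517325, 0.2948)–(-0.6736, 0.6736, 0.2948)  len=0.1691
  (v9,v10,v11) [+-+] → (-0.738328, 0.517325, 0.2948)–(-0.9526, 0, 0.2948)  len=0.5599
  (v10,v12,v11) [--+] → (-0.887872, -0.156275, 0.2948)–(-0.9526, 0, 0.2948)  len=0.1691
  (v11,v12,v13) [+-+] → (-0.887872, -0.156275, 0.2948)–(-0.6736, -0.6736, 0.2948)  len=0.5599
  (v12,v14,v13) [--+] → (-0.517325, -0.738328, 0.2948)–(-0.6736, -0.6736, 0.2948)  len=0.1691
  (v13,v14,v15) [+-+] → (-0.517325, -0.738328, 0.2948)–(0, -0.9526, 0.2948)  len=0.5599
  (v14,v16,v15) [--+] → (0.156275, -0.887872, 0.2948)–(0, -0.9526, 0.2948)  len=0.1691
  (v15,v16,v17) [+-+] → (0.156275, -0.887872, 0.2948)–(0.6736, -0.6736, 0.2948)  len=0.5599
  (v16,v1,v17) [--+] → (0.738328, -0.517325, 0.2948)–(0.6736, -0.6736, 0.2948)  len=0.1691
  (v17,v1,v2) [+-+] → (0.738328, -0.517325, 0.2948)–(0.9526, 0, 0.2948)  len=0.5599

Chained into 1 loop(s):
  loop 1: 16 segments, perimeter = 5.8328
Total perimeter = 5.833

loops=1 perimeter=5.833


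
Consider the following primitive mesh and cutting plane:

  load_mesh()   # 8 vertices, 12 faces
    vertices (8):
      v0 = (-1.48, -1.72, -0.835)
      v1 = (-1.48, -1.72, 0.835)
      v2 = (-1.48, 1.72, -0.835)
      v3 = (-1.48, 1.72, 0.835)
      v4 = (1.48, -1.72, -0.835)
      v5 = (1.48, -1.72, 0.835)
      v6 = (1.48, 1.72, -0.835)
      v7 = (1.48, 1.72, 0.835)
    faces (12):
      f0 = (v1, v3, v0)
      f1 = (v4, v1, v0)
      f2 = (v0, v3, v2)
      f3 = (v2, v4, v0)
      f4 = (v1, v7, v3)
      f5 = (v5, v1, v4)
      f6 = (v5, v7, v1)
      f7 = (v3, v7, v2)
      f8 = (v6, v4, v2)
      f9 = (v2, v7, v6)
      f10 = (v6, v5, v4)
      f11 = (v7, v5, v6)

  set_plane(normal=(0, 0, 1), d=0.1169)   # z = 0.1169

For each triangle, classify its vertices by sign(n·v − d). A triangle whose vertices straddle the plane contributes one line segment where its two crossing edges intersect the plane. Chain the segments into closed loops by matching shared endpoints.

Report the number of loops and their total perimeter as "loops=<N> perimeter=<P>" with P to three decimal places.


Straddling triangles (8 of 12):
  (v1,v3,v0) [++-] → (-1.48, 0.2408, 0.1169)–(-1.48, -1.72, 0.1169)  len=1.9608
  (v4,v1,v0) [-+-] → (-0.2072, -1.72, 0.1169)–(-1.48, -1.72, 0.1169)  len=1.2728
  (v0,v3,v2) [-+-] → (-1.48, 0.2408, 0.1169)–(-1.48, 1.72, 0.1169)  len=1.4792
  (v5,v1,v4) [++-] → (-0.2072, -1.72, 0.1169)–(1.48, -1.72, 0.1169)  len=1.6872
  (v3,v7,v2) [++-] → (0.2072, 1.72, 0.1169)–(-1.48, 1.72, 0.1169)  len=1.6872
  (v2,v7,v6) [-+-] → (0.2072, 1.72, 0.1169)–(1.48, 1.72, 0.1169)  len=1.2728
  (v6,v5,v4) [-+-] → (1.48, -0.2408, 0.1169)–(1.48, -1.72, 0.1169)  len=1.4792
  (v7,v5,v6) [++-] → (1.48, -0.2408, 0.1169)–(1.48, 1.72, 0.1169)  len=1.9608

Chained into 1 loop(s):
  loop 1: 8 segments, perimeter = 12.8000
Total perimeter = 12.800

loops=1 perimeter=12.800


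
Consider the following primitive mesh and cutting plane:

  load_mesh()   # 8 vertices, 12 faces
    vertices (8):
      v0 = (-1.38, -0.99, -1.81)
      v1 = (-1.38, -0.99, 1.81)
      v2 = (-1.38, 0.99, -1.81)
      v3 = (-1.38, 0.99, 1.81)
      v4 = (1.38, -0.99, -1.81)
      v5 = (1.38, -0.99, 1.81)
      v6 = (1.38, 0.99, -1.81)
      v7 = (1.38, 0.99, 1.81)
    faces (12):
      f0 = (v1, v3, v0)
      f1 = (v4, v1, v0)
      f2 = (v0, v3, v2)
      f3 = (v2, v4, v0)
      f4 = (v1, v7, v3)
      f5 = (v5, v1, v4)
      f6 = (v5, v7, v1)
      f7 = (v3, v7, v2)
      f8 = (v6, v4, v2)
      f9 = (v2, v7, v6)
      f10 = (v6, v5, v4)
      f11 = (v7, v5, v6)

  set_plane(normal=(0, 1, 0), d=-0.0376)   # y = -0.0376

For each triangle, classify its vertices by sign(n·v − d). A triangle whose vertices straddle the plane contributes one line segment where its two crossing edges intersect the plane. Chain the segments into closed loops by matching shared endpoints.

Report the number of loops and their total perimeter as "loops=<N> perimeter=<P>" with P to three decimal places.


loops=1 perimeter=12.760

Straddling triangles (8 of 12):
  (v1,v3,v0) [-+-] → (-1.38, -0.0376, 1.81)–(-1.38, -0.0376, -0.0687434)  len=1.8787
  (v0,v3,v2) [-++] → (-1.38, -0.0376, -0.0687434)–(-1.38, -0.0376, -1.81)  len=1.7413
  (v2,v4,v0) [+--] → (0.0524121, -0.0376, -1.81)–(-1.38, -0.0376, -1.81)  len=1.4324
  (v1,v7,v3) [-++] → (-0.0524121, -0.0376, 1.81)–(-1.38, -0.0376, 1.81)  len=1.3276
  (v5,v7,v1) [-+-] → (1.38, -0.0376, 1.81)–(-0.0524121, -0.0376, 1.81)  len=1.4324
  (v6,v4,v2) [+-+] → (1.38, -0.0376, -1.81)–(0.0524121, -0.0376, -1.81)  len=1.3276
  (v6,v5,v4) [+--] → (1.38, -0.0376, 0.0687434)–(1.38, -0.0376, -1.81)  len=1.8787
  (v7,v5,v6) [+-+] → (1.38, -0.0376, 1.81)–(1.38, -0.0376, 0.0687434)  len=1.7413

Chained into 1 loop(s):
  loop 1: 8 segments, perimeter = 12.7600
Total perimeter = 12.760


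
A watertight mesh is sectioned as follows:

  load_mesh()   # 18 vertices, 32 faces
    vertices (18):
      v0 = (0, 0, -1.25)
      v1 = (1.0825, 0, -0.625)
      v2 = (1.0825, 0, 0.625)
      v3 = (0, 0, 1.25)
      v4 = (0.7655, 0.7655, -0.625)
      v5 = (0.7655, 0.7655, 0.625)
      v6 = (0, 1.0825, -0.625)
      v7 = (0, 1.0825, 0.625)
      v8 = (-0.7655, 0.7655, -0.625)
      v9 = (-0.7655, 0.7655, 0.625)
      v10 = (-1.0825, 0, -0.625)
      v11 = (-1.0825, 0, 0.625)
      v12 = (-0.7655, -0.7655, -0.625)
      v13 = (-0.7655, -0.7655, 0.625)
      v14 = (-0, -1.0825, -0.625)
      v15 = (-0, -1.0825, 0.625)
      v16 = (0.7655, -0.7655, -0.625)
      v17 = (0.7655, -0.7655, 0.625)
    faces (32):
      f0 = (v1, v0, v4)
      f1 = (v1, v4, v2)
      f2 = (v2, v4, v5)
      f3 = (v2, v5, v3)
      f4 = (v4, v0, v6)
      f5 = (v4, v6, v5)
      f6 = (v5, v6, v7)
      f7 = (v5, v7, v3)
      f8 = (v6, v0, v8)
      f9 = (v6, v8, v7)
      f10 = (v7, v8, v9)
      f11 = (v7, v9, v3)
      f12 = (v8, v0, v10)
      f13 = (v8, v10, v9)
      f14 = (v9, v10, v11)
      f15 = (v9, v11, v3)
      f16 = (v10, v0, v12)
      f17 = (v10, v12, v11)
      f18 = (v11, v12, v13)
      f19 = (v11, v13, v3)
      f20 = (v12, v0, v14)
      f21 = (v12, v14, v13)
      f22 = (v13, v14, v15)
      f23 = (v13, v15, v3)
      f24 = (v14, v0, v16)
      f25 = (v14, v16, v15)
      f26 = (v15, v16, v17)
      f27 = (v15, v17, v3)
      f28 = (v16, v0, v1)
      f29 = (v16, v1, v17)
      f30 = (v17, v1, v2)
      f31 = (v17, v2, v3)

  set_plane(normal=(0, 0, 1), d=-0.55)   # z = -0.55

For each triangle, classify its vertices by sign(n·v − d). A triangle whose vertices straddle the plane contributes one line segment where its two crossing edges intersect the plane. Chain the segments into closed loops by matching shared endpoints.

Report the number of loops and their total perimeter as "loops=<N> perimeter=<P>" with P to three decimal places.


loops=1 perimeter=6.628

Straddling triangles (16 of 32):
  (v1,v4,v2) [--+] → (0.78452, 0.71957, -0.55)–(1.0825, 0, -0.55)  len=0.7788
  (v2,v4,v5) [+-+] → (0.78452, 0.71957, -0.55)–(0.7655, 0.7655, -0.55)  len=0.0497
  (v4,v6,v5) [--+] → (0.04593, 1.06348, -0.55)–(0.7655, 0.7655, -0.55)  len=0.7788
  (v5,v6,v7) [+-+] → (0.04593, 1.06348, -0.55)–(0, 1.0825, -0.55)  len=0.0497
  (v6,v8,v7) [--+] → (-0.71957, 0.78452, -0.55)–(0, 1.0825, -0.55)  len=0.7788
  (v7,v8,v9) [+-+] → (-0.71957, 0.78452, -0.55)–(-0.7655, 0.7655, -0.55)  len=0.0497
  (v8,v10,v9) [--+] → (-1.06348, 0.04593, -0.55)–(-0.7655, 0.7655, -0.55)  len=0.7788
  (v9,v10,v11) [+-+] → (-1.06348, 0.04593, -0.55)–(-1.0825, 0, -0.55)  len=0.0497
  (v10,v12,v11) [--+] → (-0.78452, -0.71957, -0.55)–(-1.0825, 0, -0.55)  len=0.7788
  (v11,v12,v13) [+-+] → (-0.78452, -0.71957, -0.55)–(-0.7655, -0.7655, -0.55)  len=0.0497
  (v12,v14,v13) [--+] → (-0.04593, -1.06348, -0.55)–(-0.7655, -0.7655, -0.55)  len=0.7788
  (v13,v14,v15) [+-+] → (-0.04593, -1.06348, -0.55)–(0, -1.0825, -0.55)  len=0.0497
  (v14,v16,v15) [--+] → (0.71957, -0.78452, -0.55)–(0, -1.0825, -0.55)  len=0.7788
  (v15,v16,v17) [+-+] → (0.71957, -0.78452, -0.55)–(0.7655, -0.7655, -0.55)  len=0.0497
  (v16,v1,v17) [--+] → (1.06348, -0.04593, -0.55)–(0.7655, -0.7655, -0.55)  len=0.7788
  (v17,v1,v2) [+-+] → (1.06348, -0.04593, -0.55)–(1.0825, 0, -0.55)  len=0.0497

Chained into 1 loop(s):
  loop 1: 16 segments, perimeter = 6.6283
Total perimeter = 6.628


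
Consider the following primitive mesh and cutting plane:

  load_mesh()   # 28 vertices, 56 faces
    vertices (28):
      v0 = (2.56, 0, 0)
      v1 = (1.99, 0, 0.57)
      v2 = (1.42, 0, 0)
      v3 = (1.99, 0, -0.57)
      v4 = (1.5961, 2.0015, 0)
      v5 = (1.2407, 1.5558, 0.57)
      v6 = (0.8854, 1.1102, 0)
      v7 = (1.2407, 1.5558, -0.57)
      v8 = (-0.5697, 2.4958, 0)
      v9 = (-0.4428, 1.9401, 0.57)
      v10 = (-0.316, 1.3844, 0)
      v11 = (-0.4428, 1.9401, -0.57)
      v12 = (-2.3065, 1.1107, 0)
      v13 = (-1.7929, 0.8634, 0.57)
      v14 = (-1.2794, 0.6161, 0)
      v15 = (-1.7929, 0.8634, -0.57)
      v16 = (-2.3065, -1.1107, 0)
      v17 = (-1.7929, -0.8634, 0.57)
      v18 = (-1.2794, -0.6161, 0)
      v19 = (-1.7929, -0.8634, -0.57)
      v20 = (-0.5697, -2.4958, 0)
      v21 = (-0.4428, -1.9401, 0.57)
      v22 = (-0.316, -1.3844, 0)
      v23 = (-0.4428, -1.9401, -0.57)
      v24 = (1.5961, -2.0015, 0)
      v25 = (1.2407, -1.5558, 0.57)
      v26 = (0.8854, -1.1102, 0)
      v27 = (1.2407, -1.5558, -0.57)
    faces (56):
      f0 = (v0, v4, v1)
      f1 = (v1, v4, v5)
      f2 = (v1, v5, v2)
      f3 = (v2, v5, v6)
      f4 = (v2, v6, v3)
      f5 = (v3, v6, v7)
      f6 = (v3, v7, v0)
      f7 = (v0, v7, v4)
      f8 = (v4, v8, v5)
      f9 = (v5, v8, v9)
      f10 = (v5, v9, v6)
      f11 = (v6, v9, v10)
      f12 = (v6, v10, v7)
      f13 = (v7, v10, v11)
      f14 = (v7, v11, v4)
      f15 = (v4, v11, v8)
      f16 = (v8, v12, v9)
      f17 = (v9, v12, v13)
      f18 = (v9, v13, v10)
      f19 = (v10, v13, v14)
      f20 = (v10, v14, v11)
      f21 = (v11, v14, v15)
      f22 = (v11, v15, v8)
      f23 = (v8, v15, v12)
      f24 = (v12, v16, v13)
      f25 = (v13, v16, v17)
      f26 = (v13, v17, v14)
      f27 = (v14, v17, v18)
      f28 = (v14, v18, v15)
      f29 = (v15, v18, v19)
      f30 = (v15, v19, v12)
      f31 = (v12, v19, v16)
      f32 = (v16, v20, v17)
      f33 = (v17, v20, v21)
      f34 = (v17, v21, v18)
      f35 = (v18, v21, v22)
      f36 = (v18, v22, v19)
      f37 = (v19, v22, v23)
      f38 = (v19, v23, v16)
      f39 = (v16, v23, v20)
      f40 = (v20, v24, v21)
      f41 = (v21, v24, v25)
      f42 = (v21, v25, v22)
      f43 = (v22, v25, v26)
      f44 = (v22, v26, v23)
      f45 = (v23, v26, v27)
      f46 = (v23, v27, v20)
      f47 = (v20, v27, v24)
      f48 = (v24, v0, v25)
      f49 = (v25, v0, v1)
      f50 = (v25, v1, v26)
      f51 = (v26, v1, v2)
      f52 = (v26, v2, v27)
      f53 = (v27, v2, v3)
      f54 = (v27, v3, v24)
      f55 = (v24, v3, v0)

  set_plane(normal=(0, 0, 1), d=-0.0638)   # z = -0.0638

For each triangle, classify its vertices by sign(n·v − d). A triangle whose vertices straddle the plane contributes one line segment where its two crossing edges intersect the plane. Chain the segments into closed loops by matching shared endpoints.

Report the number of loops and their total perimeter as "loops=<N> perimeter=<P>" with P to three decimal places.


loops=2 perimeter=24.176

Straddling triangles (28 of 56):
  (v2,v6,v3) [++-] → (1.00904, 0.985936, -0.0638)–(1.4838, 0, -0.0638)  len=1.0943
  (v3,v6,v7) [-+-] → (1.00904, 0.985936, -0.0638)–(0.925169, 1.16008, -0.0638)  len=0.1933
  (v3,v7,v0) [--+] → (2.41233, 0.17414, -0.0638)–(2.4962, 0, -0.0638)  len=0.1933
  (v0,v7,v4) [+-+] → (2.41233, 0.17414, -0.0638)–(1.55632, 1.95161, -0.0638)  len=1.9729
  (v6,v10,v7) [++-] → (-0.141759, 1.40358, -0.0638)–(0.925169, 1.16008, -0.0638)  len=1.0944
  (v7,v10,v11) [-+-] → (-0.141759, 1.40358, -0.0638)–(-0.330193, 1.4466, -0.0638)  len=0.1933
  (v7,v11,v4) [--+] → (1.36789, 1.99463, -0.0638)–(1.55632, 1.95161, -0.0638)  len=0.1933
  (v4,v11,v8) [+-+] → (1.36789, 1.99463, -0.0638)–(-0.555496, 2.4336, -0.0638)  len=1.9728
  (v10,v14,v11) [++-] → (-1.18576, 0.764295, -0.0638)–(-0.330193, 1.4466, -0.0638)  len=1.0943
  (v11,v14,v15) [-+-] → (-1.18576, 0.764295, -0.0638)–(-1.33688, 0.64378, -0.0638)  len=0.1933
  (v11,v15,v8) [--+] → (-0.706613, 2.31309, -0.0638)–(-0.555496, 2.4336, -0.0638)  len=0.1933
  (v8,v15,v12) [+-+] → (-0.706613, 2.31309, -0.0638)–(-2.24901, 1.08302, -0.0638)  len=1.9728
  (v14,v18,v15) [++-] → (-1.33688, -0.4505, -0.0638)–(-1.33688, 0.64378, -0.0638)  len=1.0943
  (v15,v18,v19) [-+-] → (-1.33688, -0.4505, -0.0638)–(-1.33688, -0.64378, -0.0638)  len=0.1933
  (v15,v19,v12) [--+] → (-2.24901, 0.889739, -0.0638)–(-2.24901, 1.08302, -0.0638)  len=0.1933
  (v12,v19,v16) [+-+] → (-2.24901, 0.889739, -0.0638)–(-2.24901, -1.08302, -0.0638)  len=1.9728
  (v18,v22,v19) [++-] → (-0.481309, -1.32608, -0.0638)–(-1.33688, -0.64378, -0.0638)  len=1.0943
  (v19,v22,v23) [-+-] → (-0.481309, -1.32608, -0.0638)–(-0.330193, -1.4466, -0.0638)  len=0.1933
  (v19,v23,v16) [--+] → (-2.0979, -1.20353, -0.0638)–(-2.24901, -1.08302, -0.0638)  len=0.1933
  (v16,v23,v20) [+-+] → (-2.0979, -1.20353, -0.0638)–(-0.555496, -2.4336, -0.0638)  len=1.9728
  (v22,v26,v23) [++-] → (0.736735, -1.20309, -0.0638)–(-0.330193, -1.4466, -0.0638)  len=1.0944
  (v23,v26,v27) [-+-] → (0.736735, -1.20309, -0.0638)–(0.925169, -1.16008, -0.0638)  len=0.1933
  (v23,v27,v20) [--+] → (-0.367062, -2.39059, -0.0638)–(-0.555496, -2.4336, -0.0638)  len=0.1933
  (v20,v27,v24) [+-+] → (-0.367062, -2.39059, -0.0638)–(1.55632, -1.95161, -0.0638)  len=1.9728
  (v26,v2,v27) [++-] → (1.39993, -0.17414, -0.0638)–(0.925169, -1.16008, -0.0638)  len=1.0943
  (v27,v2,v3) [-+-] → (1.39993, -0.17414, -0.0638)–(1.4838, 0, -0.0638)  len=0.1933
  (v27,v3,v24) [--+] → (1.64019, -1.77747, -0.0638)–(1.55632, -1.95161, -0.0638)  len=0.1933
  (v24,v3,v0) [+-+] → (1.64019, -1.77747, -0.0638)–(2.4962, 0, -0.0638)  len=1.9729

Chained into 2 loop(s):
  loop 1: 14 segments, perimeter = 9.0132
  loop 2: 14 segments, perimeter = 15.1628
Total perimeter = 24.176


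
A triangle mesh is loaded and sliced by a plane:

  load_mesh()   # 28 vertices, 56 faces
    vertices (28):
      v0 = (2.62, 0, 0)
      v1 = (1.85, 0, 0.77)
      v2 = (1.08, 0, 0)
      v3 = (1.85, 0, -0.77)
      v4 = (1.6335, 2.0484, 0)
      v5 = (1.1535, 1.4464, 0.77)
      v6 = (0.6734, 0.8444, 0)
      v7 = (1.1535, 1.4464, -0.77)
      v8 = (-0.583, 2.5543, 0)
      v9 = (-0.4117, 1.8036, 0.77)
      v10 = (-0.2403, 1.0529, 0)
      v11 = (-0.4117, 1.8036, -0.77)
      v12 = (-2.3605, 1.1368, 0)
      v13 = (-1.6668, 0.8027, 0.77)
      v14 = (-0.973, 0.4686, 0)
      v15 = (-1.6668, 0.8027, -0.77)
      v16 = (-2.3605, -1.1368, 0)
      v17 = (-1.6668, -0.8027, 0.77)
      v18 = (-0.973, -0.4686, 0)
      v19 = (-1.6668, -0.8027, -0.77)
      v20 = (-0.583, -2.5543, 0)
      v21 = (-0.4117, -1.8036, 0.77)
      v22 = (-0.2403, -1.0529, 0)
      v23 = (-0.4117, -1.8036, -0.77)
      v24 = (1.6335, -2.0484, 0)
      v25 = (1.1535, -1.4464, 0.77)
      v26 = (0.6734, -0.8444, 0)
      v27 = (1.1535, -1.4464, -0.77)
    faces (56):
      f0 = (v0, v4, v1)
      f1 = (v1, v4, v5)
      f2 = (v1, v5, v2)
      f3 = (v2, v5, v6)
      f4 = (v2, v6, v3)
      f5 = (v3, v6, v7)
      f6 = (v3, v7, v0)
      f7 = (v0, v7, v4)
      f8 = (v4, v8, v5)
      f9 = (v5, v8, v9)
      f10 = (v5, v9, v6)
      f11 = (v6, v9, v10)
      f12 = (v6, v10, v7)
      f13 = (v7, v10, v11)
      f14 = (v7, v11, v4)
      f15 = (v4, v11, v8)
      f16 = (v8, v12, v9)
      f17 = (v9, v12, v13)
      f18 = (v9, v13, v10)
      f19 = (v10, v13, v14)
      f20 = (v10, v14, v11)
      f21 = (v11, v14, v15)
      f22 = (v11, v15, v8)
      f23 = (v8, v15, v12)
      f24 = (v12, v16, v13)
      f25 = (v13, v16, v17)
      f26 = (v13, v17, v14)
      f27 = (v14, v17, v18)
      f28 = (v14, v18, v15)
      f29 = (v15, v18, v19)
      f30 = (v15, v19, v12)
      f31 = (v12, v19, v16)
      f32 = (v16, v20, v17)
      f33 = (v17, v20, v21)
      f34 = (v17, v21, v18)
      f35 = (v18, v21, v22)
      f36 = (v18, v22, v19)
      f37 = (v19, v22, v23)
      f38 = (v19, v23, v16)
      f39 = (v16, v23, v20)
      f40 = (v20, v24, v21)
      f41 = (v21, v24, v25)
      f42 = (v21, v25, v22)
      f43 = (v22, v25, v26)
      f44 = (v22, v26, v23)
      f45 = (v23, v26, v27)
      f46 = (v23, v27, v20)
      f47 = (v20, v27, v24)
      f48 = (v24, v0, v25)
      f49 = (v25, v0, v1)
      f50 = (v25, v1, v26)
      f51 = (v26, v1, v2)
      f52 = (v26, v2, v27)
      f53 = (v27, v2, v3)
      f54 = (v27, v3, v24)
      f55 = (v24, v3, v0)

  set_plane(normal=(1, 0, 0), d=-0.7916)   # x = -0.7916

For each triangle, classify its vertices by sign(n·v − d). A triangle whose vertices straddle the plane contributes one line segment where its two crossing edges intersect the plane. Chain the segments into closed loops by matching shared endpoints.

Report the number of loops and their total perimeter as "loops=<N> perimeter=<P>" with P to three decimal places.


Straddling triangles (16 of 56):
  (v8,v12,v9) [+-+] → (-0.7916, 2.38795, 0)–(-0.7916, 1.67361, 0.619896)  len=0.9458
  (v9,v12,v13) [+--] → (-0.7916, 1.67361, 0.619896)–(-0.7916, 1.50064, 0.77)  len=0.2290
  (v9,v13,v10) [+-+] → (-0.7916, 1.50064, 0.77)–(-0.7916, 0.956205, 0.297582)  len=0.7208
  (v10,v13,v14) [+--] → (-0.7916, 0.956205, 0.297582)–(-0.7916, 0.61326, 0)  len=0.4541
  (v10,v14,v11) [+-+] → (-0.7916, 0.61326, 0)–(-0.7916, 0.900043, -0.248847)  len=0.3797
  (v11,v14,v15) [+--] → (-0.7916, 0.900043, -0.248847)–(-0.7916, 1.50064, -0.77)  len=0.7952
  (v11,v15,v8) [+-+] → (-0.7916, 1.50064, -0.77)–(-0.7916, 2.21717, -0.148203)  len=0.9487
  (v8,v15,v12) [+--] → (-0.7916, 2.21717, -0.148203)–(-0.7916, 2.38795, 0)  len=0.2261
  (v16,v20,v17) [-+-] → (-0.7916, -2.38795, 0)–(-0.7916, -2.21717, 0.148203)  len=0.2261
  (v17,v20,v21) [-++] → (-0.7916, -2.21717, 0.148203)–(-0.7916, -1.50064, 0.77)  len=0.9487
  (v17,v21,v18) [-+-] → (-0.7916, -1.50064, 0.77)–(-0.7916, -0.900043, 0.248847)  len=0.7952
  (v18,v21,v22) [-++] → (-0.7916, -0.900043, 0.248847)–(-0.7916, -0.61326, 0)  len=0.3797
  (v18,v22,v19) [-+-] → (-0.7916, -0.61326, 0)–(-0.7916, -0.956205, -0.297582)  len=0.4541
  (v19,v22,v23) [-++] → (-0.7916, -0.956205, -0.297582)–(-0.7916, -1.50064, -0.77)  len=0.7208
  (v19,v23,v16) [-+-] → (-0.7916, -1.50064, -0.77)–(-0.7916, -1.67361, -0.619896)  len=0.2290
  (v16,v23,v20) [-++] → (-0.7916, -1.67361, -0.619896)–(-0.7916, -2.38795, 0)  len=0.9458

Chained into 2 loop(s):
  loop 1: 8 segments, perimeter = 4.6994
  loop 2: 8 segments, perimeter = 4.6994
Total perimeter = 9.399

loops=2 perimeter=9.399
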